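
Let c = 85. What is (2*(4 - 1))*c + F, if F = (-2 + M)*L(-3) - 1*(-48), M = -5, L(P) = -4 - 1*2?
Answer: 600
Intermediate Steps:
L(P) = -6 (L(P) = -4 - 2 = -6)
F = 90 (F = (-2 - 5)*(-6) - 1*(-48) = -7*(-6) + 48 = 42 + 48 = 90)
(2*(4 - 1))*c + F = (2*(4 - 1))*85 + 90 = (2*3)*85 + 90 = 6*85 + 90 = 510 + 90 = 600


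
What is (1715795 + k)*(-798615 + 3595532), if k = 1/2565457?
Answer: 75530456915009244/15739 ≈ 4.7989e+12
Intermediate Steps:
k = 1/2565457 ≈ 3.8979e-7
(1715795 + k)*(-798615 + 3595532) = (1715795 + 1/2565457)*(-798615 + 3595532) = (4401798293316/2565457)*2796917 = 75530456915009244/15739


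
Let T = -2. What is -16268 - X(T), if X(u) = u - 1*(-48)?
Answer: -16314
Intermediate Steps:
X(u) = 48 + u (X(u) = u + 48 = 48 + u)
-16268 - X(T) = -16268 - (48 - 2) = -16268 - 1*46 = -16268 - 46 = -16314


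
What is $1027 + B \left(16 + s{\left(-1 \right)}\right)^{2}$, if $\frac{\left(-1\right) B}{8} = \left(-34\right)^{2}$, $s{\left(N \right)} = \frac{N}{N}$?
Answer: $-2671645$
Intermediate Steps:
$s{\left(N \right)} = 1$
$B = -9248$ ($B = - 8 \left(-34\right)^{2} = \left(-8\right) 1156 = -9248$)
$1027 + B \left(16 + s{\left(-1 \right)}\right)^{2} = 1027 - 9248 \left(16 + 1\right)^{2} = 1027 - 9248 \cdot 17^{2} = 1027 - 2672672 = -2671645$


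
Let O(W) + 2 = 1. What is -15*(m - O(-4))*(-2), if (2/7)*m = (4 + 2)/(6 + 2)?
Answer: 435/4 ≈ 108.75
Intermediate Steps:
m = 21/8 (m = 7*((4 + 2)/(6 + 2))/2 = 7*(6/8)/2 = 7*(6*(⅛))/2 = (7/2)*(¾) = 21/8 ≈ 2.6250)
O(W) = -1 (O(W) = -2 + 1 = -1)
-15*(m - O(-4))*(-2) = -15*(21/8 - 1*(-1))*(-2) = -15*(21/8 + 1)*(-2) = -15*29/8*(-2) = -435/8*(-2) = 435/4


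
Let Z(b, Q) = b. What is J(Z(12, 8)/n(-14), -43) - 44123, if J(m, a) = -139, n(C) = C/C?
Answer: -44262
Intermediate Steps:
n(C) = 1
J(Z(12, 8)/n(-14), -43) - 44123 = -139 - 44123 = -44262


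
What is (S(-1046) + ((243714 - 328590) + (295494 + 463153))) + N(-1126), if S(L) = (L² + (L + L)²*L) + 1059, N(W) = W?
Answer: -4576013524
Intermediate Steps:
S(L) = 1059 + L² + 4*L³ (S(L) = (L² + (2*L)²*L) + 1059 = (L² + (4*L²)*L) + 1059 = (L² + 4*L³) + 1059 = 1059 + L² + 4*L³)
(S(-1046) + ((243714 - 328590) + (295494 + 463153))) + N(-1126) = ((1059 + (-1046)² + 4*(-1046)³) + ((243714 - 328590) + (295494 + 463153))) - 1126 = ((1059 + 1094116 + 4*(-1144445336)) + (-84876 + 758647)) - 1126 = ((1059 + 1094116 - 4577781344) + 673771) - 1126 = (-4576686169 + 673771) - 1126 = -4576012398 - 1126 = -4576013524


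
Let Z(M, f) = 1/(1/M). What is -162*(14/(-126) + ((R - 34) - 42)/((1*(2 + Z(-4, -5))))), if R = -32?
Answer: -8730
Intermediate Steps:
Z(M, f) = M
-162*(14/(-126) + ((R - 34) - 42)/((1*(2 + Z(-4, -5))))) = -162*(14/(-126) + ((-32 - 34) - 42)/((1*(2 - 4)))) = -162*(14*(-1/126) + (-66 - 42)/((1*(-2)))) = -162*(-⅑ - 108/(-2)) = -162*(-⅑ - 108*(-½)) = -162*(-⅑ + 54) = -162*485/9 = -8730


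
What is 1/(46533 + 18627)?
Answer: 1/65160 ≈ 1.5347e-5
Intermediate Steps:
1/(46533 + 18627) = 1/65160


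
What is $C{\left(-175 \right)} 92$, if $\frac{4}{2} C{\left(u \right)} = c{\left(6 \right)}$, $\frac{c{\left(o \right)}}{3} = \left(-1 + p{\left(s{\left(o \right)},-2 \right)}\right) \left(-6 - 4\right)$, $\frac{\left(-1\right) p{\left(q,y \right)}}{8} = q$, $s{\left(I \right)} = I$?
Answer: $67620$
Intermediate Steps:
$p{\left(q,y \right)} = - 8 q$
$c{\left(o \right)} = 30 + 240 o$ ($c{\left(o \right)} = 3 \left(-1 - 8 o\right) \left(-6 - 4\right) = 3 \left(-1 - 8 o\right) \left(-10\right) = 3 \left(10 + 80 o\right) = 30 + 240 o$)
$C{\left(u \right)} = 735$ ($C{\left(u \right)} = \frac{30 + 240 \cdot 6}{2} = \frac{30 + 1440}{2} = \frac{1}{2} \cdot 1470 = 735$)
$C{\left(-175 \right)} 92 = 735 \cdot 92 = 67620$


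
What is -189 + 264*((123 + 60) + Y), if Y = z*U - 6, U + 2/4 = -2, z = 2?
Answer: 45219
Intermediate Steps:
U = -5/2 (U = -½ - 2 = -5/2 ≈ -2.5000)
Y = -11 (Y = 2*(-5/2) - 6 = -5 - 6 = -11)
-189 + 264*((123 + 60) + Y) = -189 + 264*((123 + 60) - 11) = -189 + 264*(183 - 11) = -189 + 264*172 = -189 + 45408 = 45219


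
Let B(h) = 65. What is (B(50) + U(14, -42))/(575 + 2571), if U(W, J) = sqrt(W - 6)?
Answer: 5/242 + sqrt(2)/1573 ≈ 0.021560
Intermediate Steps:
U(W, J) = sqrt(-6 + W)
(B(50) + U(14, -42))/(575 + 2571) = (65 + sqrt(-6 + 14))/(575 + 2571) = (65 + sqrt(8))/3146 = (65 + 2*sqrt(2))*(1/3146) = 5/242 + sqrt(2)/1573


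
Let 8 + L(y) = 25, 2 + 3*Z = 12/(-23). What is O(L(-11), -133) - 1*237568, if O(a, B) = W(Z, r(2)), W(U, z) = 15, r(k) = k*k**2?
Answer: -237553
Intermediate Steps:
Z = -58/69 (Z = -2/3 + (12/(-23))/3 = -2/3 + (12*(-1/23))/3 = -2/3 + (1/3)*(-12/23) = -2/3 - 4/23 = -58/69 ≈ -0.84058)
L(y) = 17 (L(y) = -8 + 25 = 17)
r(k) = k**3
O(a, B) = 15
O(L(-11), -133) - 1*237568 = 15 - 1*237568 = 15 - 237568 = -237553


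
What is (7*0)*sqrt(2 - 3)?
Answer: 0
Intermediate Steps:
(7*0)*sqrt(2 - 3) = 0*sqrt(-1) = 0*I = 0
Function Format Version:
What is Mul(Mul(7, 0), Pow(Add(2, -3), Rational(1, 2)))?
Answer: 0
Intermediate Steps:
Mul(Mul(7, 0), Pow(Add(2, -3), Rational(1, 2))) = Mul(0, Pow(-1, Rational(1, 2))) = Mul(0, I) = 0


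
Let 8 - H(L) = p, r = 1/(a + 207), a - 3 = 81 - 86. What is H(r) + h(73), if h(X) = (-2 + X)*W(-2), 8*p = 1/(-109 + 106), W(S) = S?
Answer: -3215/24 ≈ -133.96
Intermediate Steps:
a = -2 (a = 3 + (81 - 86) = 3 - 5 = -2)
r = 1/205 (r = 1/(-2 + 207) = 1/205 ≈ 0.0048781)
p = -1/24 (p = 1/(8*(-109 + 106)) = (1/8)/(-3) = (1/8)*(-1/3) = -1/24 ≈ -0.041667)
h(X) = 4 - 2*X (h(X) = (-2 + X)*(-2) = 4 - 2*X)
H(L) = 193/24 (H(L) = 8 - 1*(-1/24) = 8 + 1/24 = 193/24)
H(r) + h(73) = 193/24 + (4 - 2*73) = 193/24 + (4 - 146) = 193/24 - 142 = -3215/24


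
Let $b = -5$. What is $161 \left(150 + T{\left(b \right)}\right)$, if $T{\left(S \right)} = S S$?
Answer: $28175$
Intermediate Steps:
$T{\left(S \right)} = S^{2}$
$161 \left(150 + T{\left(b \right)}\right) = 161 \left(150 + \left(-5\right)^{2}\right) = 161 \left(150 + 25\right) = 161 \cdot 175 = 28175$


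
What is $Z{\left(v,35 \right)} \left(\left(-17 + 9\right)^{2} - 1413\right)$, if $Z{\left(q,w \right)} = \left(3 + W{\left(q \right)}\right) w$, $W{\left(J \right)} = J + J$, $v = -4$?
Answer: $236075$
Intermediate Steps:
$W{\left(J \right)} = 2 J$
$Z{\left(q,w \right)} = w \left(3 + 2 q\right)$ ($Z{\left(q,w \right)} = \left(3 + 2 q\right) w = w \left(3 + 2 q\right)$)
$Z{\left(v,35 \right)} \left(\left(-17 + 9\right)^{2} - 1413\right) = 35 \left(3 + 2 \left(-4\right)\right) \left(\left(-17 + 9\right)^{2} - 1413\right) = 35 \left(3 - 8\right) \left(\left(-8\right)^{2} - 1413\right) = 35 \left(-5\right) \left(64 - 1413\right) = \left(-175\right) \left(-1349\right) = 236075$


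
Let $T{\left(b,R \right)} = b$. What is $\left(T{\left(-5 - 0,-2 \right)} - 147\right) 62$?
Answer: $-9424$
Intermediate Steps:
$\left(T{\left(-5 - 0,-2 \right)} - 147\right) 62 = \left(\left(-5 - 0\right) - 147\right) 62 = \left(\left(-5 + 0\right) - 147\right) 62 = \left(-5 - 147\right) 62 = \left(-152\right) 62 = -9424$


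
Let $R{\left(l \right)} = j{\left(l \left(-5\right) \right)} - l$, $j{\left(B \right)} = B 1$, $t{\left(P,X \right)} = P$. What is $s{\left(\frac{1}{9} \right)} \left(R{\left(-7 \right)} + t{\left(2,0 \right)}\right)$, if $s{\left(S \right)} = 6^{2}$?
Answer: $1584$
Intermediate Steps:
$s{\left(S \right)} = 36$
$j{\left(B \right)} = B$
$R{\left(l \right)} = - 6 l$ ($R{\left(l \right)} = l \left(-5\right) - l = - 5 l - l = - 6 l$)
$s{\left(\frac{1}{9} \right)} \left(R{\left(-7 \right)} + t{\left(2,0 \right)}\right) = 36 \left(\left(-6\right) \left(-7\right) + 2\right) = 36 \left(42 + 2\right) = 36 \cdot 44 = 1584$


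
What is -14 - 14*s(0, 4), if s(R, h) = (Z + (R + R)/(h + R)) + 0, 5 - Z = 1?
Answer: -70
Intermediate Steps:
Z = 4 (Z = 5 - 1*1 = 5 - 1 = 4)
s(R, h) = 4 + 2*R/(R + h) (s(R, h) = (4 + (R + R)/(h + R)) + 0 = (4 + (2*R)/(R + h)) + 0 = (4 + 2*R/(R + h)) + 0 = 4 + 2*R/(R + h))
-14 - 14*s(0, 4) = -14 - 28*(2*4 + 3*0)/(0 + 4) = -14 - 28*(8 + 0)/4 = -14 - 28*8/4 = -14 - 14*4 = -14 - 56 = -70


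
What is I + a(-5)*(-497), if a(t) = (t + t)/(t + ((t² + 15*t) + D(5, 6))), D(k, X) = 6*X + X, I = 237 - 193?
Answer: -4398/13 ≈ -338.31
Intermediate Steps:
I = 44
D(k, X) = 7*X
a(t) = 2*t/(42 + t² + 16*t) (a(t) = (t + t)/(t + ((t² + 15*t) + 7*6)) = (2*t)/(t + ((t² + 15*t) + 42)) = (2*t)/(t + (42 + t² + 15*t)) = (2*t)/(42 + t² + 16*t) = 2*t/(42 + t² + 16*t))
I + a(-5)*(-497) = 44 + (2*(-5)/(42 + (-5)² + 16*(-5)))*(-497) = 44 + (2*(-5)/(42 + 25 - 80))*(-497) = 44 + (2*(-5)/(-13))*(-497) = 44 + (2*(-5)*(-1/13))*(-497) = 44 + (10/13)*(-497) = 44 - 4970/13 = -4398/13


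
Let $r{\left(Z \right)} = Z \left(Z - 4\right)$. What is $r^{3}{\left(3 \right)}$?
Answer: $-27$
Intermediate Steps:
$r{\left(Z \right)} = Z \left(-4 + Z\right)$
$r^{3}{\left(3 \right)} = \left(3 \left(-4 + 3\right)\right)^{3} = \left(3 \left(-1\right)\right)^{3} = \left(-3\right)^{3} = -27$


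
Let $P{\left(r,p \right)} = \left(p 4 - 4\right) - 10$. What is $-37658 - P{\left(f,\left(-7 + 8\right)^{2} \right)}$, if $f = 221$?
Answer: $-37648$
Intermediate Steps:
$P{\left(r,p \right)} = -14 + 4 p$ ($P{\left(r,p \right)} = \left(4 p - 4\right) - 10 = \left(-4 + 4 p\right) - 10 = -14 + 4 p$)
$-37658 - P{\left(f,\left(-7 + 8\right)^{2} \right)} = -37658 - \left(-14 + 4 \left(-7 + 8\right)^{2}\right) = -37658 - \left(-14 + 4 \cdot 1^{2}\right) = -37658 - \left(-14 + 4 \cdot 1\right) = -37658 - \left(-14 + 4\right) = -37658 - -10 = -37658 + 10 = -37648$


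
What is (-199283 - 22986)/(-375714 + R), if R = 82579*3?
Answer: 222269/127977 ≈ 1.7368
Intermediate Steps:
R = 247737
(-199283 - 22986)/(-375714 + R) = (-199283 - 22986)/(-375714 + 247737) = -222269/(-127977) = -222269*(-1/127977) = 222269/127977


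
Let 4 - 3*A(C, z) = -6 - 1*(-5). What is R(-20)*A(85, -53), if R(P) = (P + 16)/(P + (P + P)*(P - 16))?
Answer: -1/213 ≈ -0.0046948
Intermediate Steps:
R(P) = (16 + P)/(P + 2*P*(-16 + P)) (R(P) = (16 + P)/(P + (2*P)*(-16 + P)) = (16 + P)/(P + 2*P*(-16 + P)))
A(C, z) = 5/3 (A(C, z) = 4/3 - (-6 - 1*(-5))/3 = 4/3 - (-6 + 5)/3 = 4/3 - ⅓*(-1) = 4/3 + ⅓ = 5/3)
R(-20)*A(85, -53) = ((16 - 20)/((-20)*(-31 + 2*(-20))))*(5/3) = -1/20*(-4)/(-31 - 40)*(5/3) = -1/20*(-4)/(-71)*(5/3) = -1/20*(-1/71)*(-4)*(5/3) = -1/355*5/3 = -1/213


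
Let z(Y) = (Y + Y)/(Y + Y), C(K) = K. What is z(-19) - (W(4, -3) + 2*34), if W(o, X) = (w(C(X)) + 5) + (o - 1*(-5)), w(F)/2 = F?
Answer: -75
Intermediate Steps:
w(F) = 2*F
W(o, X) = 10 + o + 2*X (W(o, X) = (2*X + 5) + (o - 1*(-5)) = (5 + 2*X) + (o + 5) = (5 + 2*X) + (5 + o) = 10 + o + 2*X)
z(Y) = 1 (z(Y) = (2*Y)/((2*Y)) = (2*Y)*(1/(2*Y)) = 1)
z(-19) - (W(4, -3) + 2*34) = 1 - ((10 + 4 + 2*(-3)) + 2*34) = 1 - ((10 + 4 - 6) + 68) = 1 - (8 + 68) = 1 - 1*76 = 1 - 76 = -75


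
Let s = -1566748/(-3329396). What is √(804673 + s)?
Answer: 18*√1720622498029589/832349 ≈ 897.04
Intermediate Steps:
s = 391687/832349 (s = -1566748*(-1/3329396) = 391687/832349 ≈ 0.47058)
√(804673 + s) = √(804673 + 391687/832349) = √(669769158564/832349) = 18*√1720622498029589/832349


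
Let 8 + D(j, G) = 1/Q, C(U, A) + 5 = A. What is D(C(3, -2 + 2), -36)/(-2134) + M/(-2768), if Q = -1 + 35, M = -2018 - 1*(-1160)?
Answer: 7875397/25104376 ≈ 0.31371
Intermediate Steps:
C(U, A) = -5 + A
M = -858 (M = -2018 + 1160 = -858)
Q = 34
D(j, G) = -271/34 (D(j, G) = -8 + 1/34 = -271/34)
D(C(3, -2 + 2), -36)/(-2134) + M/(-2768) = -271/34/(-2134) - 858/(-2768) = -271/34*(-1/2134) - 858*(-1/2768) = 271/72556 + 429/1384 = 7875397/25104376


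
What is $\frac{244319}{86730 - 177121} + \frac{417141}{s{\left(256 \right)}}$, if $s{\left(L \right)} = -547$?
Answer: $- \frac{37839434624}{49443877} \approx -765.3$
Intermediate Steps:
$\frac{244319}{86730 - 177121} + \frac{417141}{s{\left(256 \right)}} = \frac{244319}{86730 - 177121} + \frac{417141}{-547} = \frac{244319}{-90391} + 417141 \left(- \frac{1}{547}\right) = 244319 \left(- \frac{1}{90391}\right) - \frac{417141}{547} = - \frac{244319}{90391} - \frac{417141}{547} = - \frac{37839434624}{49443877}$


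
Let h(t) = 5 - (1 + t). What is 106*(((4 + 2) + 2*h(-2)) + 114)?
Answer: 13992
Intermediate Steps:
h(t) = 4 - t (h(t) = 5 + (-1 - t) = 4 - t)
106*(((4 + 2) + 2*h(-2)) + 114) = 106*(((4 + 2) + 2*(4 - 1*(-2))) + 114) = 106*((6 + 2*(4 + 2)) + 114) = 106*((6 + 2*6) + 114) = 106*((6 + 12) + 114) = 106*(18 + 114) = 106*132 = 13992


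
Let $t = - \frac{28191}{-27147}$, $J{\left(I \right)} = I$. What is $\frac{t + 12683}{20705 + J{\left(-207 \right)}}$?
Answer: $\frac{57388932}{92743201} \approx 0.61879$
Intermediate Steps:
$t = \frac{9397}{9049}$ ($t = \left(-28191\right) \left(- \frac{1}{27147}\right) = \frac{9397}{9049} \approx 1.0385$)
$\frac{t + 12683}{20705 + J{\left(-207 \right)}} = \frac{\frac{9397}{9049} + 12683}{20705 - 207} = \frac{114777864}{9049 \cdot 20498} = \frac{114777864}{9049} \cdot \frac{1}{20498} = \frac{57388932}{92743201}$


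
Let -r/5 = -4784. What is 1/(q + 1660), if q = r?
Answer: 1/25580 ≈ 3.9093e-5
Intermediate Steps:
r = 23920 (r = -5*(-4784) = 23920)
q = 23920
1/(q + 1660) = 1/(23920 + 1660) = 1/25580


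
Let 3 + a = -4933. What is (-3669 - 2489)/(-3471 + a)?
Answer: 6158/8407 ≈ 0.73248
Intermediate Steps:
a = -4936 (a = -3 - 4933 = -4936)
(-3669 - 2489)/(-3471 + a) = (-3669 - 2489)/(-3471 - 4936) = -6158/(-8407) = -6158*(-1/8407) = 6158/8407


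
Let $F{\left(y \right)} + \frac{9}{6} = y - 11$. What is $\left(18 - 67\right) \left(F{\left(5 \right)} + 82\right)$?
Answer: $- \frac{7301}{2} \approx -3650.5$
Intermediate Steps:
$F{\left(y \right)} = - \frac{25}{2} + y$ ($F{\left(y \right)} = - \frac{3}{2} + \left(y - 11\right) = - \frac{3}{2} + \left(-11 + y\right) = - \frac{25}{2} + y$)
$\left(18 - 67\right) \left(F{\left(5 \right)} + 82\right) = \left(18 - 67\right) \left(\left(- \frac{25}{2} + 5\right) + 82\right) = - 49 \left(- \frac{15}{2} + 82\right) = \left(-49\right) \frac{149}{2} = - \frac{7301}{2}$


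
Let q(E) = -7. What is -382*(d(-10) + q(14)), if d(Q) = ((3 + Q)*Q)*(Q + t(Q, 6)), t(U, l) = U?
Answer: 537474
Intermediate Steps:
d(Q) = 2*Q²*(3 + Q) (d(Q) = ((3 + Q)*Q)*(Q + Q) = (Q*(3 + Q))*(2*Q) = 2*Q²*(3 + Q))
-382*(d(-10) + q(14)) = -382*(2*(-10)²*(3 - 10) - 7) = -382*(2*100*(-7) - 7) = -382*(-1400 - 7) = -382*(-1407) = 537474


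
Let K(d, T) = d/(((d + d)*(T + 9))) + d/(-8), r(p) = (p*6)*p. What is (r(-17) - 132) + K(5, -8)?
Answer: 12815/8 ≈ 1601.9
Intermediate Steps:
r(p) = 6*p**2 (r(p) = (6*p)*p = 6*p**2)
K(d, T) = 1/(2*(9 + T)) - d/8 (K(d, T) = d/(((2*d)*(9 + T))) + d*(-1/8) = d/((2*d*(9 + T))) - d/8 = d*(1/(2*d*(9 + T))) - d/8 = 1/(2*(9 + T)) - d/8)
(r(-17) - 132) + K(5, -8) = (6*(-17)**2 - 132) + (4 - 9*5 - 1*(-8)*5)/(8*(9 - 8)) = (6*289 - 132) + (1/8)*(4 - 45 + 40)/1 = (1734 - 132) + (1/8)*1*(-1) = 1602 - 1/8 = 12815/8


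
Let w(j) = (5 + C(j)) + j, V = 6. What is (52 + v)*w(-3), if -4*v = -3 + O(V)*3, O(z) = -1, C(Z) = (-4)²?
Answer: 963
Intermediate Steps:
C(Z) = 16
w(j) = 21 + j (w(j) = (5 + 16) + j = 21 + j)
v = 3/2 (v = -(-3 - 1*3)/4 = -(-3 - 3)/4 = -¼*(-6) = 3/2 ≈ 1.5000)
(52 + v)*w(-3) = (52 + 3/2)*(21 - 3) = (107/2)*18 = 963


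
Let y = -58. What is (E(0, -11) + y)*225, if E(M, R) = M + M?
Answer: -13050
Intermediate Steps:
E(M, R) = 2*M
(E(0, -11) + y)*225 = (2*0 - 58)*225 = (0 - 58)*225 = -58*225 = -13050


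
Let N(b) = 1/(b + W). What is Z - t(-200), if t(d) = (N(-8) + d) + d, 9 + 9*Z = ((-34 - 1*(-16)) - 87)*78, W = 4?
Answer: -2043/4 ≈ -510.75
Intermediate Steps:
N(b) = 1/(4 + b) (N(b) = 1/(b + 4) = 1/(4 + b))
Z = -911 (Z = -1 + (((-34 - 1*(-16)) - 87)*78)/9 = -1 + (((-34 + 16) - 87)*78)/9 = -1 + ((-18 - 87)*78)/9 = -1 + (-105*78)/9 = -1 + (⅑)*(-8190) = -1 - 910 = -911)
t(d) = -¼ + 2*d (t(d) = (1/(4 - 8) + d) + d = (1/(-4) + d) + d = (-¼ + d) + d = -¼ + 2*d)
Z - t(-200) = -911 - (-¼ + 2*(-200)) = -911 - (-¼ - 400) = -911 - 1*(-1601/4) = -911 + 1601/4 = -2043/4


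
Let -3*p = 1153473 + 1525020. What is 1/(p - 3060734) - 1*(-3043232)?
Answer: 12031615522079/3953565 ≈ 3.0432e+6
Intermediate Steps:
p = -892831 (p = -(1153473 + 1525020)/3 = -⅓*2678493 = -892831)
1/(p - 3060734) - 1*(-3043232) = 1/(-892831 - 3060734) - 1*(-3043232) = 1/(-3953565) + 3043232 = -1/3953565 + 3043232 = 12031615522079/3953565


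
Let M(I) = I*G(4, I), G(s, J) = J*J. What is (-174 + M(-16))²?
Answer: 18232900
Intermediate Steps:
G(s, J) = J²
M(I) = I³ (M(I) = I*I² = I³)
(-174 + M(-16))² = (-174 + (-16)³)² = (-174 - 4096)² = (-4270)² = 18232900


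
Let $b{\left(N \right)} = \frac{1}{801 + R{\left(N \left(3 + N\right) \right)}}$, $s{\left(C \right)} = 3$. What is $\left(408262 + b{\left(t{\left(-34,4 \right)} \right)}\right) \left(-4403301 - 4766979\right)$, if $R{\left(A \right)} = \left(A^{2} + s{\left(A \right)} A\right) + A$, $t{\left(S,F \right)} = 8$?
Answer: $- \frac{4758467481930600}{1271} \approx -3.7439 \cdot 10^{12}$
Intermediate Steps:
$R{\left(A \right)} = A^{2} + 4 A$ ($R{\left(A \right)} = \left(A^{2} + 3 A\right) + A = A^{2} + 4 A$)
$b{\left(N \right)} = \frac{1}{801 + N \left(3 + N\right) \left(4 + N \left(3 + N\right)\right)}$
$\left(408262 + b{\left(t{\left(-34,4 \right)} \right)}\right) \left(-4403301 - 4766979\right) = \left(408262 + \frac{1}{801 + 8 \left(3 + 8\right) \left(4 + 8 \left(3 + 8\right)\right)}\right) \left(-4403301 - 4766979\right) = \left(408262 + \frac{1}{801 + 8 \cdot 11 \left(4 + 8 \cdot 11\right)}\right) \left(-9170280\right) = \left(408262 + \frac{1}{801 + 8 \cdot 11 \left(4 + 88\right)}\right) \left(-9170280\right) = \left(408262 + \frac{1}{801 + 8 \cdot 11 \cdot 92}\right) \left(-9170280\right) = \left(408262 + \frac{1}{801 + 8096}\right) \left(-9170280\right) = \left(408262 + \frac{1}{8897}\right) \left(-9170280\right) = \frac{3632307015}{8897} \left(-9170280\right) = - \frac{4758467481930600}{1271}$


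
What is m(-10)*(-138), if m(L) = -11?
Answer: 1518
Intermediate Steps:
m(-10)*(-138) = -11*(-138) = 1518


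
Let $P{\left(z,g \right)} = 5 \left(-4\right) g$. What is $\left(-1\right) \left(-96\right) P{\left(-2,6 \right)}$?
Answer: $-11520$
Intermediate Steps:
$P{\left(z,g \right)} = - 20 g$
$\left(-1\right) \left(-96\right) P{\left(-2,6 \right)} = \left(-1\right) \left(-96\right) \left(\left(-20\right) 6\right) = 96 \left(-120\right) = -11520$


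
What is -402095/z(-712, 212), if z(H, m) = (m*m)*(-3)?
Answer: 402095/134832 ≈ 2.9822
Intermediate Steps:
z(H, m) = -3*m² (z(H, m) = m²*(-3) = -3*m²)
-402095/z(-712, 212) = -402095/((-3*212²)) = -402095/((-3*44944)) = -402095/(-134832) = -402095*(-1/134832) = 402095/134832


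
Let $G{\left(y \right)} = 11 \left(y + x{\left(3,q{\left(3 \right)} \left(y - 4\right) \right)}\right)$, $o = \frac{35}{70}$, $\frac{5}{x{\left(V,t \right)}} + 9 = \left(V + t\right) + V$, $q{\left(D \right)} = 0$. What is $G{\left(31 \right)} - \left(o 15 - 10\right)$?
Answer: $\frac{1951}{6} \approx 325.17$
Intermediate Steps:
$x{\left(V,t \right)} = \frac{5}{-9 + t + 2 V}$ ($x{\left(V,t \right)} = \frac{5}{-9 + \left(\left(V + t\right) + V\right)} = \frac{5}{-9 + \left(t + 2 V\right)} = \frac{5}{-9 + t + 2 V}$)
$o = \frac{1}{2}$ ($o = 35 \cdot \frac{1}{70} = \frac{1}{2} \approx 0.5$)
$G{\left(y \right)} = - \frac{55}{3} + 11 y$ ($G{\left(y \right)} = 11 \left(y + \frac{5}{-9 + 0 \left(y - 4\right) + 2 \cdot 3}\right) = 11 \left(y + \frac{5}{-9 + 0 \left(-4 + y\right) + 6}\right) = 11 \left(y + \frac{5}{-9 + 0 + 6}\right) = 11 \left(y + \frac{5}{-3}\right) = 11 \left(y + 5 \left(- \frac{1}{3}\right)\right) = 11 \left(y - \frac{5}{3}\right) = 11 \left(- \frac{5}{3} + y\right) = - \frac{55}{3} + 11 y$)
$G{\left(31 \right)} - \left(o 15 - 10\right) = \left(- \frac{55}{3} + 11 \cdot 31\right) - \left(\frac{1}{2} \cdot 15 - 10\right) = \left(- \frac{55}{3} + 341\right) - \left(\frac{15}{2} - 10\right) = \frac{968}{3} - - \frac{5}{2} = \frac{968}{3} + \frac{5}{2} = \frac{1951}{6}$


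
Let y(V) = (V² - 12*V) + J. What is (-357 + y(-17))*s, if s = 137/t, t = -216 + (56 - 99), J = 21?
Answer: -21509/259 ≈ -83.046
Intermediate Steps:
t = -259 (t = -216 - 43 = -259)
y(V) = 21 + V² - 12*V (y(V) = (V² - 12*V) + 21 = 21 + V² - 12*V)
s = -137/259 (s = 137/(-259) = 137*(-1/259) = -137/259 ≈ -0.52896)
(-357 + y(-17))*s = (-357 + (21 + (-17)² - 12*(-17)))*(-137/259) = (-357 + (21 + 289 + 204))*(-137/259) = (-357 + 514)*(-137/259) = 157*(-137/259) = -21509/259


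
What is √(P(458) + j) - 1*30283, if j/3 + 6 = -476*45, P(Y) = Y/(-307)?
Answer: -30283 + 2*I*√1514569457/307 ≈ -30283.0 + 253.53*I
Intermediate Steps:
P(Y) = -Y/307 (P(Y) = Y*(-1/307) = -Y/307)
j = -64278 (j = -18 + 3*(-476*45) = -18 + 3*(-21420) = -18 - 64260 = -64278)
√(P(458) + j) - 1*30283 = √(-1/307*458 - 64278) - 1*30283 = √(-458/307 - 64278) - 30283 = √(-19733804/307) - 30283 = 2*I*√1514569457/307 - 30283 = -30283 + 2*I*√1514569457/307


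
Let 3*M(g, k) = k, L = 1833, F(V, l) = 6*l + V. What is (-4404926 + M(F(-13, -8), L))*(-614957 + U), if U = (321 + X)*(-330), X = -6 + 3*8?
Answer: 3201175058505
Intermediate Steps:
F(V, l) = V + 6*l
M(g, k) = k/3
X = 18 (X = -6 + 24 = 18)
U = -111870 (U = (321 + 18)*(-330) = 339*(-330) = -111870)
(-4404926 + M(F(-13, -8), L))*(-614957 + U) = (-4404926 + (⅓)*1833)*(-614957 - 111870) = (-4404926 + 611)*(-726827) = -4404315*(-726827) = 3201175058505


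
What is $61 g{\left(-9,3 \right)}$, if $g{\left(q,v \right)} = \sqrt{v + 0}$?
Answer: $61 \sqrt{3} \approx 105.66$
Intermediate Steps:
$g{\left(q,v \right)} = \sqrt{v}$
$61 g{\left(-9,3 \right)} = 61 \sqrt{3}$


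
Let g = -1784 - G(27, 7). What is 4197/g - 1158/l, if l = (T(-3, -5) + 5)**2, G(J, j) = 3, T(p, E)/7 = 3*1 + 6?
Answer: -10738137/4131544 ≈ -2.5991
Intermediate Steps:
T(p, E) = 63 (T(p, E) = 7*(3*1 + 6) = 7*(3 + 6) = 7*9 = 63)
g = -1787 (g = -1784 - 1*3 = -1784 - 3 = -1787)
l = 4624 (l = (63 + 5)**2 = 68**2 = 4624)
4197/g - 1158/l = 4197/(-1787) - 1158/4624 = 4197*(-1/1787) - 1158*1/4624 = -4197/1787 - 579/2312 = -10738137/4131544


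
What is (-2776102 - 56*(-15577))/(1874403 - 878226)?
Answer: -271970/142311 ≈ -1.9111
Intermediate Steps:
(-2776102 - 56*(-15577))/(1874403 - 878226) = (-2776102 + 872312)/996177 = -1903790*1/996177 = -271970/142311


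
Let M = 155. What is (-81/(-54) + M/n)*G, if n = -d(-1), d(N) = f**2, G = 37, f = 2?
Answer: -5513/4 ≈ -1378.3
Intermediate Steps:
d(N) = 4 (d(N) = 2**2 = 4)
n = -4 (n = -1*4 = -4)
(-81/(-54) + M/n)*G = (-81/(-54) + 155/(-4))*37 = (-81*(-1/54) + 155*(-1/4))*37 = (3/2 - 155/4)*37 = -149/4*37 = -5513/4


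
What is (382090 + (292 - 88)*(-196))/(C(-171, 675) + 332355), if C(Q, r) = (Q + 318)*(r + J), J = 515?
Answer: 342106/507285 ≈ 0.67439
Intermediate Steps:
C(Q, r) = (318 + Q)*(515 + r) (C(Q, r) = (Q + 318)*(r + 515) = (318 + Q)*(515 + r))
(382090 + (292 - 88)*(-196))/(C(-171, 675) + 332355) = (382090 + (292 - 88)*(-196))/((163770 + 318*675 + 515*(-171) - 171*675) + 332355) = (382090 + 204*(-196))/((163770 + 214650 - 88065 - 115425) + 332355) = (382090 - 39984)/(174930 + 332355) = 342106/507285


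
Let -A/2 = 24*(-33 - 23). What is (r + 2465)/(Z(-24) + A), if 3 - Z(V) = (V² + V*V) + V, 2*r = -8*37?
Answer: 2317/1563 ≈ 1.4824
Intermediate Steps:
r = -148 (r = (-8*37)/2 = (½)*(-296) = -148)
Z(V) = 3 - V - 2*V² (Z(V) = 3 - ((V² + V*V) + V) = 3 - ((V² + V²) + V) = 3 - (2*V² + V) = 3 - (V + 2*V²) = 3 + (-V - 2*V²) = 3 - V - 2*V²)
A = 2688 (A = -48*(-33 - 23) = -48*(-56) = -2*(-1344) = 2688)
(r + 2465)/(Z(-24) + A) = (-148 + 2465)/((3 - 1*(-24) - 2*(-24)²) + 2688) = 2317/((3 + 24 - 2*576) + 2688) = 2317/((3 + 24 - 1152) + 2688) = 2317/(-1125 + 2688) = 2317/1563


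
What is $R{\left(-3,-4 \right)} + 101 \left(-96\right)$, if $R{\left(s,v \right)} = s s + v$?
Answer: $-9691$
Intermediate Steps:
$R{\left(s,v \right)} = v + s^{2}$ ($R{\left(s,v \right)} = s^{2} + v = v + s^{2}$)
$R{\left(-3,-4 \right)} + 101 \left(-96\right) = \left(-4 + \left(-3\right)^{2}\right) + 101 \left(-96\right) = \left(-4 + 9\right) - 9696 = 5 - 9696 = -9691$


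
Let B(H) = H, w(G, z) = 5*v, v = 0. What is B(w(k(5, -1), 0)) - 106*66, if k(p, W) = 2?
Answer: -6996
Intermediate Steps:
w(G, z) = 0 (w(G, z) = 5*0 = 0)
B(w(k(5, -1), 0)) - 106*66 = 0 - 106*66 = 0 - 6996 = -6996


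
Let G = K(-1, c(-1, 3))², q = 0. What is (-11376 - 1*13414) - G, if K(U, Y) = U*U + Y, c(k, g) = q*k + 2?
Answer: -24799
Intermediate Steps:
c(k, g) = 2 (c(k, g) = 0*k + 2 = 0 + 2 = 2)
K(U, Y) = Y + U² (K(U, Y) = U² + Y = Y + U²)
G = 9 (G = (2 + (-1)²)² = (2 + 1)² = 3² = 9)
(-11376 - 1*13414) - G = (-11376 - 1*13414) - 1*9 = (-11376 - 13414) - 9 = -24790 - 9 = -24799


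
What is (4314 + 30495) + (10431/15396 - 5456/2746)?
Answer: 245263202749/7046236 ≈ 34808.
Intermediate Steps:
(4314 + 30495) + (10431/15396 - 5456/2746) = 34809 + (10431*(1/15396) - 5456*1/2746) = 34809 + (3477/5132 - 2728/1373) = 34809 - 9226175/7046236 = 245263202749/7046236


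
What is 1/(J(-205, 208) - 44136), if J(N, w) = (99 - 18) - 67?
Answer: -1/44122 ≈ -2.2664e-5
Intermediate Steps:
J(N, w) = 14 (J(N, w) = 81 - 67 = 14)
1/(J(-205, 208) - 44136) = 1/(14 - 44136) = 1/(-44122) = -1/44122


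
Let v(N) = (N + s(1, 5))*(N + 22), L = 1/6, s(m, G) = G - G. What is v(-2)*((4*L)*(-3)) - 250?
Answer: -170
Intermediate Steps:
s(m, G) = 0
L = ⅙ ≈ 0.16667
v(N) = N*(22 + N) (v(N) = (N + 0)*(N + 22) = N*(22 + N))
v(-2)*((4*L)*(-3)) - 250 = (-2*(22 - 2))*((4*(⅙))*(-3)) - 250 = (-2*20)*((⅔)*(-3)) - 250 = -40*(-2) - 250 = 80 - 250 = -170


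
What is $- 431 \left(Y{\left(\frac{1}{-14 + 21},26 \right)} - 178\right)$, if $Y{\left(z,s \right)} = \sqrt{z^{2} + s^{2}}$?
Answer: $76718 - \frac{10775 \sqrt{53}}{7} \approx 65512.0$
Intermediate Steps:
$Y{\left(z,s \right)} = \sqrt{s^{2} + z^{2}}$
$- 431 \left(Y{\left(\frac{1}{-14 + 21},26 \right)} - 178\right) = - 431 \left(\sqrt{26^{2} + \left(\frac{1}{-14 + 21}\right)^{2}} - 178\right) = - 431 \left(\sqrt{676 + \left(\frac{1}{7}\right)^{2}} - 178\right) = - 431 \left(\sqrt{676 + \frac{1}{49}} - 178\right) = - 431 \left(\sqrt{\frac{33125}{49}} - 178\right) = - 431 \left(\frac{25 \sqrt{53}}{7} - 178\right) = - 431 \left(-178 + \frac{25 \sqrt{53}}{7}\right) = 76718 - \frac{10775 \sqrt{53}}{7}$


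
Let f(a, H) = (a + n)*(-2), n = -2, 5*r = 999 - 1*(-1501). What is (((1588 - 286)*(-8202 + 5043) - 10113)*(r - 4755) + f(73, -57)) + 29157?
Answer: 17543951420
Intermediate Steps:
r = 500 (r = (999 - 1*(-1501))/5 = (999 + 1501)/5 = (⅕)*2500 = 500)
f(a, H) = 4 - 2*a (f(a, H) = (a - 2)*(-2) = (-2 + a)*(-2) = 4 - 2*a)
(((1588 - 286)*(-8202 + 5043) - 10113)*(r - 4755) + f(73, -57)) + 29157 = (((1588 - 286)*(-8202 + 5043) - 10113)*(500 - 4755) + (4 - 2*73)) + 29157 = ((1302*(-3159) - 10113)*(-4255) + (4 - 146)) + 29157 = ((-4113018 - 10113)*(-4255) - 142) + 29157 = (-4123131*(-4255) - 142) + 29157 = (17543922405 - 142) + 29157 = 17543922263 + 29157 = 17543951420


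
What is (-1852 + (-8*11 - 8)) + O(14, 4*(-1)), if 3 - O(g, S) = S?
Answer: -1941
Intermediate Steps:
O(g, S) = 3 - S
(-1852 + (-8*11 - 8)) + O(14, 4*(-1)) = (-1852 + (-8*11 - 8)) + (3 - 4*(-1)) = (-1852 + (-88 - 8)) + (3 - 1*(-4)) = (-1852 - 96) + (3 + 4) = -1948 + 7 = -1941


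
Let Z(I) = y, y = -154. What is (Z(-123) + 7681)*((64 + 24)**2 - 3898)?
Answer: 28948842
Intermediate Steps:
Z(I) = -154
(Z(-123) + 7681)*((64 + 24)**2 - 3898) = (-154 + 7681)*((64 + 24)**2 - 3898) = 7527*(88**2 - 3898) = 7527*(7744 - 3898) = 7527*3846 = 28948842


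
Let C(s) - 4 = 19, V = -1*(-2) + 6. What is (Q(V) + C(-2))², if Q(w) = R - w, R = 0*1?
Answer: 225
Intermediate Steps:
V = 8 (V = 2 + 6 = 8)
R = 0
Q(w) = -w (Q(w) = 0 - w = -w)
C(s) = 23 (C(s) = 4 + 19 = 23)
(Q(V) + C(-2))² = (-1*8 + 23)² = (-8 + 23)² = 15² = 225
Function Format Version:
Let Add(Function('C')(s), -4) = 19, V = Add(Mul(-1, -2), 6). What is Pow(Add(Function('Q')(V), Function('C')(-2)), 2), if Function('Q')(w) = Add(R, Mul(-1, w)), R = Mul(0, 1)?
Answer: 225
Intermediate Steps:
V = 8 (V = Add(2, 6) = 8)
R = 0
Function('Q')(w) = Mul(-1, w) (Function('Q')(w) = Add(0, Mul(-1, w)) = Mul(-1, w))
Function('C')(s) = 23 (Function('C')(s) = Add(4, 19) = 23)
Pow(Add(Function('Q')(V), Function('C')(-2)), 2) = Pow(Add(Mul(-1, 8), 23), 2) = Pow(Add(-8, 23), 2) = Pow(15, 2) = 225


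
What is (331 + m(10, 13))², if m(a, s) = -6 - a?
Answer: 99225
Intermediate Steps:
(331 + m(10, 13))² = (331 + (-6 - 1*10))² = (331 + (-6 - 10))² = (331 - 16)² = 315² = 99225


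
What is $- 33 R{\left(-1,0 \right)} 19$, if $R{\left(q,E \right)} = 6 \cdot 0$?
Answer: $0$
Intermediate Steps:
$R{\left(q,E \right)} = 0$
$- 33 R{\left(-1,0 \right)} 19 = \left(-33\right) 0 \cdot 19 = 0 \cdot 19 = 0$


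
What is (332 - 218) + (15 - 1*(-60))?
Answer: 189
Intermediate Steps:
(332 - 218) + (15 - 1*(-60)) = 114 + (15 + 60) = 114 + 75 = 189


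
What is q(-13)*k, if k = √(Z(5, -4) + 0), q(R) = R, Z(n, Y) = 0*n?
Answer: 0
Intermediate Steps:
Z(n, Y) = 0
k = 0 (k = √(0 + 0) = √0 = 0)
q(-13)*k = -13*0 = 0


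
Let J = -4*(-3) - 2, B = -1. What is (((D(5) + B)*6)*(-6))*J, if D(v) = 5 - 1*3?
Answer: -360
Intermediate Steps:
D(v) = 2 (D(v) = 5 - 3 = 2)
J = 10 (J = 12 - 2 = 10)
(((D(5) + B)*6)*(-6))*J = (((2 - 1)*6)*(-6))*10 = ((1*6)*(-6))*10 = (6*(-6))*10 = -36*10 = -360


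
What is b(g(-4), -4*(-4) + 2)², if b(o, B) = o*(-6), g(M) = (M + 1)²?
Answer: 2916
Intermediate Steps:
g(M) = (1 + M)²
b(o, B) = -6*o
b(g(-4), -4*(-4) + 2)² = (-6*(1 - 4)²)² = (-6*(-3)²)² = (-6*9)² = (-54)² = 2916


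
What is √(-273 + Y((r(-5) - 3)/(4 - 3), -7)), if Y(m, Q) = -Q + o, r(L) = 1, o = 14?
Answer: 6*I*√7 ≈ 15.875*I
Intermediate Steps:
Y(m, Q) = 14 - Q (Y(m, Q) = -Q + 14 = 14 - Q)
√(-273 + Y((r(-5) - 3)/(4 - 3), -7)) = √(-273 + (14 - 1*(-7))) = √(-273 + (14 + 7)) = √(-273 + 21) = √(-252) = 6*I*√7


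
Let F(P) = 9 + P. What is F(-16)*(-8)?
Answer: 56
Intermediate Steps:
F(-16)*(-8) = (9 - 16)*(-8) = -7*(-8) = 56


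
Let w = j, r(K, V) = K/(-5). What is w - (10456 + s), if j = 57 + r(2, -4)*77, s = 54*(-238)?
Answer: 12111/5 ≈ 2422.2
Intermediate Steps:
r(K, V) = -K/5 (r(K, V) = K*(-⅕) = -K/5)
s = -12852
j = 131/5 (j = 57 - ⅕*2*77 = 57 - ⅖*77 = 57 - 154/5 = 131/5 ≈ 26.200)
w = 131/5 ≈ 26.200
w - (10456 + s) = 131/5 - (10456 - 12852) = 131/5 - 1*(-2396) = 131/5 + 2396 = 12111/5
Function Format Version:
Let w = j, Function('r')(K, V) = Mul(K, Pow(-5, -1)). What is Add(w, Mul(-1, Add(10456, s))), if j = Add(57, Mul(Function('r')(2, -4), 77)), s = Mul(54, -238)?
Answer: Rational(12111, 5) ≈ 2422.2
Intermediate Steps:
Function('r')(K, V) = Mul(Rational(-1, 5), K) (Function('r')(K, V) = Mul(K, Rational(-1, 5)) = Mul(Rational(-1, 5), K))
s = -12852
j = Rational(131, 5) (j = Add(57, Mul(Mul(Rational(-1, 5), 2), 77)) = Add(57, Mul(Rational(-2, 5), 77)) = Add(57, Rational(-154, 5)) = Rational(131, 5) ≈ 26.200)
w = Rational(131, 5) ≈ 26.200
Add(w, Mul(-1, Add(10456, s))) = Add(Rational(131, 5), Mul(-1, Add(10456, -12852))) = Add(Rational(131, 5), Mul(-1, -2396)) = Add(Rational(131, 5), 2396) = Rational(12111, 5)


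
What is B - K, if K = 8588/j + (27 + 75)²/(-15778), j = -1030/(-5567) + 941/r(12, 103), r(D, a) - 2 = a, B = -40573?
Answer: -1750947759010535/42180092633 ≈ -41511.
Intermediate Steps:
r(D, a) = 2 + a
j = 5346697/584535 (j = -1030/(-5567) + 941/(2 + 103) = -1030*(-1/5567) + 941/105 = 1030/5567 + 941*(1/105) = 1030/5567 + 941/105 = 5346697/584535 ≈ 9.1469)
K = 39574860611826/42180092633 (K = 8588/(5346697/584535) + (27 + 75)²/(-15778) = 8588*(584535/5346697) + 102²*(-1/15778) = 5019986580/5346697 + 10404*(-1/15778) = 5019986580/5346697 - 5202/7889 = 39574860611826/42180092633 ≈ 938.24)
B - K = -40573 - 1*39574860611826/42180092633 = -40573 - 39574860611826/42180092633 = -1750947759010535/42180092633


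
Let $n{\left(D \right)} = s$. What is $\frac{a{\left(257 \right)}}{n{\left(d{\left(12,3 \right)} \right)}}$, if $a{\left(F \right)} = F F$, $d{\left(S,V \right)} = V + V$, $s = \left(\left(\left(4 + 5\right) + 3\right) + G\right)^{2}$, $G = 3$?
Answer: $\frac{66049}{225} \approx 293.55$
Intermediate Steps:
$s = 225$ ($s = \left(\left(\left(4 + 5\right) + 3\right) + 3\right)^{2} = \left(\left(9 + 3\right) + 3\right)^{2} = \left(12 + 3\right)^{2} = 15^{2} = 225$)
$d{\left(S,V \right)} = 2 V$
$n{\left(D \right)} = 225$
$a{\left(F \right)} = F^{2}$
$\frac{a{\left(257 \right)}}{n{\left(d{\left(12,3 \right)} \right)}} = \frac{257^{2}}{225} = 66049 \cdot \frac{1}{225} = \frac{66049}{225}$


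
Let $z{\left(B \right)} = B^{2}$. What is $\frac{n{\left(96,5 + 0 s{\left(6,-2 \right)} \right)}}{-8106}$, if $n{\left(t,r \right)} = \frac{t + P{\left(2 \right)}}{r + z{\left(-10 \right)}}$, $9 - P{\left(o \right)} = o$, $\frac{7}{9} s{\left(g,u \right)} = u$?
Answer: $- \frac{103}{851130} \approx -0.00012102$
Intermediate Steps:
$s{\left(g,u \right)} = \frac{9 u}{7}$
$P{\left(o \right)} = 9 - o$
$n{\left(t,r \right)} = \frac{7 + t}{100 + r}$ ($n{\left(t,r \right)} = \frac{t + \left(9 - 2\right)}{r + \left(-10\right)^{2}} = \frac{t + \left(9 - 2\right)}{r + 100} = \frac{t + 7}{100 + r} = \frac{7 + t}{100 + r}$)
$\frac{n{\left(96,5 + 0 s{\left(6,-2 \right)} \right)}}{-8106} = \frac{\frac{1}{100 + \left(5 + 0 \cdot \frac{9}{7} \left(-2\right)\right)} \left(7 + 96\right)}{-8106} = \frac{1}{100 + \left(5 + 0 \left(- \frac{18}{7}\right)\right)} 103 \left(- \frac{1}{8106}\right) = \frac{1}{100 + \left(5 + 0\right)} 103 \left(- \frac{1}{8106}\right) = \frac{1}{100 + 5} \cdot 103 \left(- \frac{1}{8106}\right) = \frac{1}{105} \cdot 103 \left(- \frac{1}{8106}\right) = \frac{103}{105} \left(- \frac{1}{8106}\right) = - \frac{103}{851130}$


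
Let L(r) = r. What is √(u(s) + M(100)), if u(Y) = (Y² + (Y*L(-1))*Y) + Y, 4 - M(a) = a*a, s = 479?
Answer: I*√9517 ≈ 97.555*I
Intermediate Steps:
M(a) = 4 - a² (M(a) = 4 - a*a = 4 - a²)
u(Y) = Y (u(Y) = (Y² + (Y*(-1))*Y) + Y = (Y² + (-Y)*Y) + Y = (Y² - Y²) + Y = 0 + Y = Y)
√(u(s) + M(100)) = √(479 + (4 - 1*100²)) = √(479 + (4 - 1*10000)) = √(479 + (4 - 10000)) = √(479 - 9996) = √(-9517) = I*√9517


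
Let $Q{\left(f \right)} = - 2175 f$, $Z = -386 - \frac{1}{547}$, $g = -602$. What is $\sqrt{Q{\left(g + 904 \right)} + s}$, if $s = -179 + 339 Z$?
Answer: $\frac{2 i \sqrt{58935467495}}{547} \approx 887.63 i$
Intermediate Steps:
$Z = - \frac{211143}{547}$ ($Z = -386 - \frac{1}{547} = - \frac{211143}{547} \approx -386.0$)
$s = - \frac{71675390}{547}$ ($s = -179 + 339 \left(- \frac{211143}{547}\right) = -179 - \frac{71577477}{547} = - \frac{71675390}{547} \approx -1.3103 \cdot 10^{5}$)
$\sqrt{Q{\left(g + 904 \right)} + s} = \sqrt{- 2175 \left(-602 + 904\right) - \frac{71675390}{547}} = \sqrt{\left(-2175\right) 302 - \frac{71675390}{547}} = \sqrt{-656850 - \frac{71675390}{547}} = \sqrt{- \frac{430972340}{547}} = \frac{2 i \sqrt{58935467495}}{547}$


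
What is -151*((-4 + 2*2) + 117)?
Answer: -17667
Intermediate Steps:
-151*((-4 + 2*2) + 117) = -151*((-4 + 4) + 117) = -151*(0 + 117) = -151*117 = -17667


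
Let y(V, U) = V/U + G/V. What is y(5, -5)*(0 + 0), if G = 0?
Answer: 0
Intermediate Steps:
y(V, U) = V/U (y(V, U) = V/U + 0/V = V/U + 0 = V/U)
y(5, -5)*(0 + 0) = (5/(-5))*(0 + 0) = (5*(-⅕))*0 = -1*0 = 0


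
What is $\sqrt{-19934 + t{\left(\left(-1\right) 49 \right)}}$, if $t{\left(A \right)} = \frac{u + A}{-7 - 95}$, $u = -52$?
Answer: $\frac{i \sqrt{207383034}}{102} \approx 141.18 i$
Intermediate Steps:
$t{\left(A \right)} = \frac{26}{51} - \frac{A}{102}$ ($t{\left(A \right)} = \frac{-52 + A}{-7 - 95} = \frac{-52 + A}{-102} = \left(-52 + A\right) \left(- \frac{1}{102}\right) = \frac{26}{51} - \frac{A}{102}$)
$\sqrt{-19934 + t{\left(\left(-1\right) 49 \right)}} = \sqrt{-19934 + \left(\frac{26}{51} - \frac{\left(-1\right) 49}{102}\right)} = \sqrt{-19934 + \left(\frac{26}{51} - - \frac{49}{102}\right)} = \sqrt{-19934 + \left(\frac{26}{51} + \frac{49}{102}\right)} = \sqrt{-19934 + \frac{101}{102}} = \sqrt{- \frac{2033167}{102}} = \frac{i \sqrt{207383034}}{102}$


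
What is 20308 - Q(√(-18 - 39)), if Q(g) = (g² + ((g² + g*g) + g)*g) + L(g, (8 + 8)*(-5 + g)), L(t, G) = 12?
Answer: 20410 + 114*I*√57 ≈ 20410.0 + 860.68*I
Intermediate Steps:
Q(g) = 12 + g² + g*(g + 2*g²) (Q(g) = (g² + ((g² + g*g) + g)*g) + 12 = (g² + ((g² + g²) + g)*g) + 12 = (g² + (2*g² + g)*g) + 12 = (g² + (g + 2*g²)*g) + 12 = (g² + g*(g + 2*g²)) + 12 = 12 + g² + g*(g + 2*g²))
20308 - Q(√(-18 - 39)) = 20308 - (12 + 2*(√(-18 - 39))² + 2*(√(-18 - 39))³) = 20308 - (12 + 2*(√(-57))² + 2*(√(-57))³) = 20308 - (12 + 2*(I*√57)² + 2*(I*√57)³) = 20308 - (12 + 2*(-57) + 2*(-57*I*√57)) = 20308 - (12 - 114 - 114*I*√57) = 20308 - (-102 - 114*I*√57) = 20308 + (102 + 114*I*√57) = 20410 + 114*I*√57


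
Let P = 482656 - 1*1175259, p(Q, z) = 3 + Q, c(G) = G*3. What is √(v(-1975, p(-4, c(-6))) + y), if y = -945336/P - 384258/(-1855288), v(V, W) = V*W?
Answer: √203978347019453497398984043/321244508666 ≈ 44.459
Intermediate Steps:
c(G) = 3*G
P = -692603 (P = 482656 - 1175259 = -692603)
y = 1010004390171/642489017332 (y = -945336/(-692603) - 384258/(-1855288) = -945336*(-1/692603) - 384258*(-1/1855288) = 945336/692603 + 192129/927644 = 1010004390171/642489017332 ≈ 1.5720)
√(v(-1975, p(-4, c(-6))) + y) = √(-1975*(3 - 4) + 1010004390171/642489017332) = √(-1975*(-1) + 1010004390171/642489017332) = √(1975 + 1010004390171/642489017332) = √(1269925813620871/642489017332) = √203978347019453497398984043/321244508666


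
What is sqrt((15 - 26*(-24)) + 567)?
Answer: 3*sqrt(134) ≈ 34.728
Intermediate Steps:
sqrt((15 - 26*(-24)) + 567) = sqrt((15 + 624) + 567) = sqrt(639 + 567) = sqrt(1206) = 3*sqrt(134)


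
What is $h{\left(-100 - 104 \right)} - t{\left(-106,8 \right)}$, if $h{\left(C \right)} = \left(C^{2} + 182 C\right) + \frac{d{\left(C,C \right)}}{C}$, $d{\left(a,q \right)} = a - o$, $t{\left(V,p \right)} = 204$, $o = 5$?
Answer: $\frac{874145}{204} \approx 4285.0$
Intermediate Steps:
$d{\left(a,q \right)} = -5 + a$ ($d{\left(a,q \right)} = a - 5 = -5 + a$)
$h{\left(C \right)} = C^{2} + 182 C + \frac{-5 + C}{C}$ ($h{\left(C \right)} = \left(C^{2} + 182 C\right) + \frac{-5 + C}{C} = C^{2} + 182 C + \frac{-5 + C}{C}$)
$h{\left(-100 - 104 \right)} - t{\left(-106,8 \right)} = \frac{-5 - 204 + \left(-100 - 104\right)^{2} \left(182 - 204\right)}{-100 - 104} - 204 = \frac{-5 - 204 + \left(-204\right)^{2} \left(182 - 204\right)}{-204} - 204 = - \frac{-5 - 204 + 41616 \left(-22\right)}{204} - 204 = - \frac{-5 - 204 - 915552}{204} - 204 = \left(- \frac{1}{204}\right) \left(-915761\right) - 204 = \frac{915761}{204} - 204 = \frac{874145}{204}$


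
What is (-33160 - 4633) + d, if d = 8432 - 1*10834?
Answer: -40195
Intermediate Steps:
d = -2402 (d = 8432 - 10834 = -2402)
(-33160 - 4633) + d = (-33160 - 4633) - 2402 = -37793 - 2402 = -40195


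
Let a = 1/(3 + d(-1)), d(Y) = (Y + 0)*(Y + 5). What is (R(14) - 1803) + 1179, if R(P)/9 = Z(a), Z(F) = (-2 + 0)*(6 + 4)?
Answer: -804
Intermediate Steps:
d(Y) = Y*(5 + Y)
a = -1 (a = 1/(3 - (5 - 1)) = 1/(3 - 1*4) = 1/(3 - 4) = 1/(-1) = -1)
Z(F) = -20 (Z(F) = -2*10 = -20)
R(P) = -180 (R(P) = 9*(-20) = -180)
(R(14) - 1803) + 1179 = (-180 - 1803) + 1179 = -1983 + 1179 = -804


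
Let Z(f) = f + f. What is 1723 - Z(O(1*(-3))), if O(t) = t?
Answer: 1729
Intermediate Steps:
Z(f) = 2*f
1723 - Z(O(1*(-3))) = 1723 - 2*1*(-3) = 1723 - 2*(-3) = 1723 - 1*(-6) = 1723 + 6 = 1729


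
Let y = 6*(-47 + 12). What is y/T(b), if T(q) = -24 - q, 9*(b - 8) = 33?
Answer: 630/107 ≈ 5.8878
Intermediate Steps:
b = 35/3 (b = 8 + (⅑)*33 = 8 + 11/3 = 35/3 ≈ 11.667)
y = -210 (y = 6*(-35) = -210)
y/T(b) = -210/(-24 - 1*35/3) = -210/(-24 - 35/3) = -210/(-107/3) = -210*(-3/107) = 630/107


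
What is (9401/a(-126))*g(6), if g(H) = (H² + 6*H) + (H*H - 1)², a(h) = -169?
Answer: -12193097/169 ≈ -72149.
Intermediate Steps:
g(H) = H² + (-1 + H²)² + 6*H (g(H) = (H² + 6*H) + (H² - 1)² = (H² + 6*H) + (-1 + H²)² = H² + (-1 + H²)² + 6*H)
(9401/a(-126))*g(6) = (9401/(-169))*(1 + 6⁴ - 1*6² + 6*6) = (9401*(-1/169))*(1 + 1296 - 1*36 + 36) = -9401*(1 + 1296 - 36 + 36)/169 = -9401/169*1297 = -12193097/169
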